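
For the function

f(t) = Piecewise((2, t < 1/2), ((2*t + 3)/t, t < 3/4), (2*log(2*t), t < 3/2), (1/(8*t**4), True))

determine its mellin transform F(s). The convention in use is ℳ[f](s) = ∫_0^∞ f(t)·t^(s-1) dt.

2**(2 - 2*s)*(-162*2**(s - 1)*(s - 4)*(s - 1)*(2*s + (s - 1)**2 - 1) - 162*2**(s - 1)*(s - 4)*(2*s + (s - 1)**2 - 1) - 81*3**(s - 1)*s*(s - 4)*(s - 1)**2*log(3) + 81*3**(s - 1)*s*(s - 4)*(s - 1)**2*log(2) - 81*3**(s - 1)*s*(s - 4)*(s - 1)*log(3) + 81*3**(s - 1)*s*(s - 4)*(s - 1)*log(2) + 81*3**(s - 1)*s*(s - 4)*(s - 1) + 243*3**(s - 1)*(s - 4)*(s - 1)*(2*s + (s - 1)**2 - 1) + 162*3**(s - 1)*(s - 4)*(2*s + (s - 1)**2 - 1) + 162*6**(s - 1)*s*(s - 4)*(s - 1)**2*log(3) - 162*6**(s - 1)*s*(s - 4)*(s - 1) + 162*6**(s - 1)*s*(s - 4)*(s - 1)*log(3) - 2*6**(s - 1)*s*(s - 1)*(2*s + (s - 1)**2 - 1))/(54*s*(s - 4)*(s - 1)*(2*s + (s - 1)**2 - 1))
  0 < Re(s) < 4

the shared t-power comes off first: 2*t on [0, 1/2); 2*t + 3 on [1/2, 3/4); 2*t*log(2*t) on [3/4, 3/2); …
reversing the common scale on t: t on [0, 1); t + 3 on [1, 3/2); t*log(t) on [3/2, 3); …
along the cuts 1/2, 3/4, 3/2, ℳ[f](s) splits into 4 integrals
over [0, 1/2), the kernel integral of 2 enters the sum
between 1/2 and 3/4 the integrand is (2*t + 3)/t·t^(s-1)
piece [3/4, 3/2): integrate 2*log(2*t) against the kernel
for t in [3/2, ∞): the term is ∫ 1/(8*t**4)·t^(s-1)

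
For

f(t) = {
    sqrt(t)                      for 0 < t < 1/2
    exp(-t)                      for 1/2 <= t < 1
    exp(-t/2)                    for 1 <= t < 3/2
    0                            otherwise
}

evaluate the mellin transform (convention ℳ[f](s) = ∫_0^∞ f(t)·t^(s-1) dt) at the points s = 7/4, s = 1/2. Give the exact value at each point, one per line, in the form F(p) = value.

F(7/4) = -2*2**(3/4)*uppergamma(7/4, 3/4) - uppergamma(7/4, 1) + 2**(3/4)/18 + uppergamma(7/4, 1/2) + 2*2**(3/4)*uppergamma(7/4, 1/2)
F(1/2) = -sqrt(2)*sqrt(pi)*erfc(sqrt(3)/2) - sqrt(pi)*erfc(1) + 1/2 + sqrt(pi)*erfc(sqrt(2)/2) + sqrt(2)*sqrt(pi)*erfc(sqrt(2)/2)

decompose at 1/2, 1; ℳ[f](s) sums the 3 pieces' integrals
piece [0, 1/2): integrate sqrt(t) against the kernel
segment [1/2, 1) carries exp(-t); integrate it
on [1, 3/2) integrate f = exp(-t/2) against the kernel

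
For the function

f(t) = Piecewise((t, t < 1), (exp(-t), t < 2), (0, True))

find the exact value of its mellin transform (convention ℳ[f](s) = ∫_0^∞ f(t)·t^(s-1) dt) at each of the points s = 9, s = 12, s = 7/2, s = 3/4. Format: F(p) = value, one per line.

F(9) = -297856*exp(-2) + 1/10 + 109601*exp(-1)
F(12) = -294947072*exp(-2) + 1/13 + 108505112*exp(-1)
F(7/2) = (-918*sqrt(2) + (-135*sqrt(pi)*erfc(sqrt(2)) + 16 + 135*sqrt(pi)*erfc(1))*exp(2) + 522*E)*exp(-2)/72
F(3/4) = -uppergamma(3/4, 2) + uppergamma(3/4, 1) + 4/7

treat the 2 regions marked off by 1 separately and sum
on [0, 1) integrate f = t against the kernel
∫ exp(-t)·t^(s-1) over [1, 2)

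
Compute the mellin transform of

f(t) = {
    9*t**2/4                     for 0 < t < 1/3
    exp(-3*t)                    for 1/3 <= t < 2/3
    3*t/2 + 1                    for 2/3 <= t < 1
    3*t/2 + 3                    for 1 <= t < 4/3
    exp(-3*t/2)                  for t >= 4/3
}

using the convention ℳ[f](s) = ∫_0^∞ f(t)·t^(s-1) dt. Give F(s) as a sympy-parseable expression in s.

remove the common scale on t first: t**2 on [0, 1/2); exp(-2*t) on [1/2, 1); t + 1 on [1, 3/2); …
f breaks at 1/3, 2/3, 1, 4/3 into 5 integrals to sum
∫ 9*t**2/4·t^(s-1) over [0, 1/3)
on [1/3, 2/3) integrate f = exp(-3*t) against the kernel
for t in [2/3, 1): the term is ∫ (3*t/2 + 1)·t^(s-1)
between 1 and 4/3 the integrand is (3*t/2 + 3)·t^(s-1)
the [4/3, ∞) slice contributes ∫ exp(-3*t/2)·t^(s-1) dt

(20*2**(2*s)*s*(s + 2) + 12*2**(2*s)*(s + 2) + 4*2**s*s*(s + 1)*(s + 2)*uppergamma(s, 2) - 8*2**s*s*(s + 2) - 4*2**s*(s + 2) - 8*3**s*s*(s + 2) - 8*3**s*(s + 2) + 4*s*(s + 1)*(s + 2)*uppergamma(s, 1) - 4*s*(s + 1)*(s + 2)*uppergamma(s, 2) + s*(s + 1))/(4*3**s*s*(s + 1)*(s + 2))
  Re(s) > -2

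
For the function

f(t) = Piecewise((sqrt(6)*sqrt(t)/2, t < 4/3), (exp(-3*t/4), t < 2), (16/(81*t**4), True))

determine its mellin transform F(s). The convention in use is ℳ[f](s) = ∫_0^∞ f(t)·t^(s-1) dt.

(2/3)**s*(2**s*(s - 4)*(2*s + 1)*uppergamma(s, 1) - 2**s*(s - 4)*(2*s + 1)*uppergamma(s, 3/2) + 2*2**(s + 1/2)*(s - 4) - 3**s*(2*s + 1)/81)/((s - 4)*(2*s + 1))
  -1/2 < Re(s) < 4

the common scale on t comes off first: sqrt(t) on [0, 2); exp(-t/2) on [2, 3); t**(-4) on [3, ∞)
cuts at 4/3, 2: linearity sums the 3 kernel integrals
[0, 4/3) adds the kernel integral of sqrt(6)*sqrt(t)/2
[4/3, 2) adds the kernel integral of exp(-3*t/4)
∫ over [2, ∞) of 16/(81*t**4)·t^(s-1) joins the sum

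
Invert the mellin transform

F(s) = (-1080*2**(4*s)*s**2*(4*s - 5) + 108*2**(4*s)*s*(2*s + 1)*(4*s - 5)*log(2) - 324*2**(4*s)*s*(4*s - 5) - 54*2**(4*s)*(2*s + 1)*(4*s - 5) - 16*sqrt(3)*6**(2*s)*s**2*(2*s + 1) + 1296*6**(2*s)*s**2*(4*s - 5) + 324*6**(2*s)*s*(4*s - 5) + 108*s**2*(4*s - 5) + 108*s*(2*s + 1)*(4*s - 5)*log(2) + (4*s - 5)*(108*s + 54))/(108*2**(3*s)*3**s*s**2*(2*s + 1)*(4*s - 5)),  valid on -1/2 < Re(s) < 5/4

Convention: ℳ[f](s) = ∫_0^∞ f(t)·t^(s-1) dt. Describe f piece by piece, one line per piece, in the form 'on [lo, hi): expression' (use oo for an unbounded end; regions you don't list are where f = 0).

reversing the common scale on t: sqrt(2)*sqrt(t) on [0, 1/8); log(sqrt(2)*sqrt(t)) on [1/8, 2); sqrt(2)*sqrt(t) + 3 on [2, 9/2); …
remove the common scale on t first: sqrt(t) on [0, 1/4); log(sqrt(t)) on [1/4, 4); sqrt(t) + 3 on [4, 9); …
undo the power substitution: t on [0, 1/2); log(t) on [1/2, 2); t + 3 on [2, 3); …
treat the 4 regions marked off by 1/24, 2/3, 3/2 separately and sum
[0, 1/24) adds the kernel integral of sqrt(6)*sqrt(t)
for t in [1/24, 2/3): the term is ∫ log(sqrt(6)*sqrt(t))·t^(s-1)
for t in [2/3, 3/2): the term is ∫ (sqrt(6)*sqrt(t) + 3)·t^(s-1)
on [3/2, ∞) integrate f = 6**(3/4)/(36*t**(5/4)) against the kernel

on [0, 1/24): sqrt(6)*sqrt(t)
on [1/24, 2/3): log(sqrt(6)*sqrt(t))
on [2/3, 3/2): sqrt(6)*sqrt(t) + 3
on [3/2, oo): 6**(3/4)/(36*t**(5/4))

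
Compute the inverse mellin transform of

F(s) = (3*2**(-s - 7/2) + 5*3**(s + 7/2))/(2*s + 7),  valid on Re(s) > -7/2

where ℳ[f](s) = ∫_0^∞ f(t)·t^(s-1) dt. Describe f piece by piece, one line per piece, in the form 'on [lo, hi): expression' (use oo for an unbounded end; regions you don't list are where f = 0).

on [0, 1/2): 4*t**(7/2)
on [1/2, 3): 5*t**(7/2)/2

f breaks at 1/2 into 2 integrals to sum
between 0 and 1/2 the integrand is 4*t**(7/2)·t^(s-1)
∫ over [1/2, 3) of 5*t**(7/2)/2·t^(s-1) joins the sum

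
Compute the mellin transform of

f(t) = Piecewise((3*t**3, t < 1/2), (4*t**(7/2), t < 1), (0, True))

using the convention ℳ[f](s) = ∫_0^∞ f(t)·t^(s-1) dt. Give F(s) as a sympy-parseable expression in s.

(2**(5/2 - s)*(-s - 3) + 64*s + 192 + 3*(2*s + 7)/2**s)/(8*(s + 3)*(2*s + 7))
  Re(s) > -3

decompose at 1/2; ℳ[f](s) sums the 2 pieces' integrals
on [0, 1/2) integrate f = 3*t**3 against the kernel
segment 1/2 to 1 holds 4*t**(7/2); add its integral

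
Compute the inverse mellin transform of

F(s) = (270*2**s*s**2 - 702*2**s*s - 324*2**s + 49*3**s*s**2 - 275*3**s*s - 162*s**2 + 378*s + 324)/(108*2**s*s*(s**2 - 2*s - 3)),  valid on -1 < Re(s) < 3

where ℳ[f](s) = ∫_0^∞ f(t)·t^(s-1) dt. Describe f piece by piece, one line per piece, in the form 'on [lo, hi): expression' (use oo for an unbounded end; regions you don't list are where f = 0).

the 4 pieces separated at 1/2, 1, 3/2 each add one integral
the [0, 1/2) slice contributes ∫ t·t^(s-1) dt
for t in [1/2, 1): the term is ∫ (2*t + 1)·t^(s-1)
between 1 and 3/2 the integrand is t/2·t^(s-1)
segment [3/2, ∞) carries t**(-3); integrate it

on [0, 1/2): t
on [1/2, 1): 2*t + 1
on [1, 3/2): t/2
on [3/2, oo): t**(-3)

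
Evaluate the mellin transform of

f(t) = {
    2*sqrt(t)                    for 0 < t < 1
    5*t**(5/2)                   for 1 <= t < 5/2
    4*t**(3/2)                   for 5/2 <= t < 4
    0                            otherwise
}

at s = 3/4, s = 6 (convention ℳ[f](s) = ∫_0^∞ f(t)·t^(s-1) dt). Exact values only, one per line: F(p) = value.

breakpoints 1, 5/2: one integral from each of the 3 segments
between 0 and 1 the integrand is 2*sqrt(t)·t^(s-1)
on [1, 5/2): add ∫ 5*t**(5/2)·t^(s-1) dt
[5/2, 4) adds the kernel integral of 4*t**(3/2)

F(3/4) = 4/65 + 3025*2**(3/4)*5**(1/4)/468 + 256*sqrt(2)/9
F(6) = 3734375*sqrt(10)/13056 + 57932894/3315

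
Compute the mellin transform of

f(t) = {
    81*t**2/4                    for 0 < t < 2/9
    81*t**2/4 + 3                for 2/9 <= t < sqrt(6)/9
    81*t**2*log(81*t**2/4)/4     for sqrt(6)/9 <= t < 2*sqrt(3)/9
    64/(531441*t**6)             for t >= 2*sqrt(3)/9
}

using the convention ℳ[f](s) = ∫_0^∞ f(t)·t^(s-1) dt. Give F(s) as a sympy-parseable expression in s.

undo the common scale on t: 9*t**2 on [0, 1/3); 9*t**2 + 3 on [1/3, sqrt(6)/6); 9*t**2*log(9*t**2) on [sqrt(6)/6, sqrt(3)/3); …
back out the common scale on t: t**2 on [0, 1); t**2 + 3 on [1, sqrt(6)/2); t**2*log(t**2) on [sqrt(6)/2, sqrt(3)); …
invert the power substitution to get t on [0, 1); t + 3 on [1, 3/2); t*log(t) on [3/2, 3); …
linearity at 2/9, sqrt(6)/9, 2*sqrt(3)/9 turns ℳ[f](s) into 4 summed integrals
piece [0, 2/9): integrate 81*t**2/4 against the kernel
between 2/9 and sqrt(6)/9 the integrand is (81*t**2/4 + 3)·t^(s-1)
the [sqrt(6)/9, 2*sqrt(3)/9) slice contributes ∫ 81*t**2*log(81*t**2/4)/4·t^(s-1) dt
piece [2*sqrt(3)/9, ∞): integrate 64/(531441*t**6) against the kernel

(-81*2**(s/2)*s*(s/2 - 3)*(s**2/4 + s + 1) - 162*2**(s/2)*(s/2 - 3)*(s**2/4 + s + 1) - 81*3**(s/2)*s**2*(s/2 - 3)*(s/2 + 1)*log(3)/4 + 81*3**(s/2)*s**2*(s/2 - 3)*(s/2 + 1)*log(2)/4 - 81*3**(s/2)*s*(s/2 - 3)*(s/2 + 1)*log(3)/2 + 81*3**(s/2)*s*(s/2 - 3)*(s/2 + 1)*log(2)/2 + 81*3**(s/2)*s*(s/2 - 3)*(s/2 + 1)/2 + 243*3**(s/2)*s*(s/2 - 3)*(s**2/4 + s + 1)/2 + 162*3**(s/2)*(s/2 - 3)*(s**2/4 + s + 1) + 81*6**(s/2)*s**2*(s/2 - 3)*(s/2 + 1)*log(3)/2 - 81*6**(s/2)*s*(s/2 - 3)*(s/2 + 1) + 81*6**(s/2)*s*(s/2 - 3)*(s/2 + 1)*log(3) - 6**(s/2)*s*(s/2 + 1)*(s**2/4 + s + 1))/(54*2**(s/2)*(9/2)**s*s*(s/2 - 3)*(s/2 + 1)*(s**2/4 + s + 1))
  -2 < Re(s) < 6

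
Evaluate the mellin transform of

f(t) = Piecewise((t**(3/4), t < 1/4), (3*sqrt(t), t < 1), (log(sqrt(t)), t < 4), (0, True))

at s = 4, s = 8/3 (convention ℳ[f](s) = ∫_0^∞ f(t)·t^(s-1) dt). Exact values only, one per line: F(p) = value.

invert the power substitution to get t**(3/2) on [0, 1/2); 3*t on [1/2, 1); log(t) on [1, 2)
cuts at 1/4, 1: linearity sums the 3 kernel integrals
on [0, 1/4): add ∫ t**(3/4)·t^(s-1) dt
[1/4, 1) adds the kernel integral of 3*sqrt(t)
for t in [1, 4): the term is ∫ log(sqrt(t))·t^(s-1)

F(4) = -5609/768 + sqrt(2)/4864 + 64*log(2)
F(8/3) = -9*2**(1/3)/4 - 9*2**(2/3)/1216 + 3*2**(1/6)/1312 + 2475/2432 + 12*2**(1/3)*log(2)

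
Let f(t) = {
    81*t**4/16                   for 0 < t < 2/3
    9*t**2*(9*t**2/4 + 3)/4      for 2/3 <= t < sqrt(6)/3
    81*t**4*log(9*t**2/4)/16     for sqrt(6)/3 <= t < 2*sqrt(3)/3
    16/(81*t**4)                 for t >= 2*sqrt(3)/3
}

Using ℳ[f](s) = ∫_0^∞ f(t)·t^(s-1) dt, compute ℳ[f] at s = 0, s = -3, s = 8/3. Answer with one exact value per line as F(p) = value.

F(0) = 143/288 + log(3*90699264**(1/16))
F(-3) = -1133*sqrt(3)/168 - 27*sqrt(6)*log(3)/16 + 27*sqrt(6)*log(2)/16 + 27*sqrt(6)/16 + 27*sqrt(3)*log(3)/8 + 81/8
F(8/3) = -193*6**(2/3)/1350 - 2*12**(1/3)/21 - 3*18**(1/3)*log(3)/40 + 3*18**(1/3)*log(2)/40 + 873*18**(1/3)/2800 + 3*6**(2/3)*log(3)/5

back out the common scale on t: t**4 on [0, 1); t**2*(t**2 + 3) on [1, sqrt(6)/2); t**4*log(t**2) on [sqrt(6)/2, sqrt(3)); …
strip the power substitution: t**2 on [0, 1); t*(t + 3) on [1, 3/2); t**2*log(t) on [3/2, 3); …
remove the shared t-power first: t on [0, 1); t + 3 on [1, 3/2); t*log(t) on [3/2, 3); …
the 4 pieces separated at 2/3, sqrt(6)/3, 2*sqrt(3)/3 each add one integral
piece [0, 2/3): integrate 81*t**4/16 against the kernel
on [2/3, sqrt(6)/3) integrate f = 9*t**2*(9*t**2/4 + 3)/4 against the kernel
[sqrt(6)/3, 2*sqrt(3)/3) adds the kernel integral of 81*t**4*log(9*t**2/4)/16
segment 2*sqrt(3)/3 to ∞ holds 16/(81*t**4); add its integral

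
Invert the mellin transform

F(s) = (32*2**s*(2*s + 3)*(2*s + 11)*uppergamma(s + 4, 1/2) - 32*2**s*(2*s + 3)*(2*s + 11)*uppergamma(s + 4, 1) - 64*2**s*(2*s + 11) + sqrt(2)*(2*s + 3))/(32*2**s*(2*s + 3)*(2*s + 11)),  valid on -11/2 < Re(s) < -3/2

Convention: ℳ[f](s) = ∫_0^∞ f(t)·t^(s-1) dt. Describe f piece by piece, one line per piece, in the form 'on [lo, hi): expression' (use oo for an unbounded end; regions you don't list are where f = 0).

undo the shared t-power: t**(7/2) on [0, 1/2); t**2*exp(-t) on [1/2, 1); 1/sqrt(t) on [1, ∞)
the shared t-power comes off first: t**(3/2) on [0, 1/2); exp(-t) on [1/2, 1); t**(-5/2) on [1, ∞)
breakpoints 1/2, 1: one integral from each of the 3 segments
segment 0 to 1/2 holds t**(11/2); add its integral
on [1/2, 1) integrate f = t**4*exp(-t) against the kernel
piece [1, ∞): integrate t**(3/2) against the kernel

on [0, 1/2): t**(11/2)
on [1/2, 1): t**4*exp(-t)
on [1, oo): t**(3/2)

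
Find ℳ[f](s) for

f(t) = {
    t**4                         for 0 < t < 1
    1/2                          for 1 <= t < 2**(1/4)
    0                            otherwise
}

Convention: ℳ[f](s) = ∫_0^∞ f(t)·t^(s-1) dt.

reversing the power substitution: t**2 on [0, 1); 1/2 on [1, sqrt(2))
undo the power substitution: t on [0, 1); 1/2 on [1, 2)
breakpoints 1: one integral from each of the 2 segments
for t in [0, 1): the term is ∫ t**4·t^(s-1)
∫ over [1, 2**(1/4)) of 1/2·t^(s-1) joins the sum

(2**(s/4)*(s + 4) + s - 4)/(2*s*(s + 4))
  Re(s) > -4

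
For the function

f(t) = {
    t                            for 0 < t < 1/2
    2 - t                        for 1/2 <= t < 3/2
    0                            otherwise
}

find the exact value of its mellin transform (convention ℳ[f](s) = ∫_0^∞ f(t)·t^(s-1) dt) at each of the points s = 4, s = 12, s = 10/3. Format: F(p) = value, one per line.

F(4) = 159/160
F(12) = 2125757/319488
F(10/3) = 3*2**(2/3)*(-16 + 297*3**(1/3))/2080

breakpoints 1/2: one integral from each of the 2 segments
on [0, 1/2) integrate f = t against the kernel
the [1/2, 3/2) slice contributes ∫ (2 - t)·t^(s-1) dt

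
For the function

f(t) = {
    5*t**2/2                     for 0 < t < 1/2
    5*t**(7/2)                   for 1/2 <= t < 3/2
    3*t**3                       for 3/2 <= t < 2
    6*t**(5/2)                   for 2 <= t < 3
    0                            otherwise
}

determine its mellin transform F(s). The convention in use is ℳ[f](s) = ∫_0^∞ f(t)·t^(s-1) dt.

(192*2**s*(s + 2)*(2*s + 5)*(2*s + 7) + 135*2**(1/2 - s)*3**(s + 1/2)*(s + 2)*(s + 3)*(2*s + 5) - 5*2**(1/2 - s)*(s + 2)*(s + 3)*(2*s + 5) - 384*2**(s + 1/2)*(s + 2)*(s + 3)*(2*s + 7) + 864*3**(s + 1/2)*(s + 2)*(s + 3)*(2*s + 7) - 81*3**s*(s + 2)*(2*s + 5)*(2*s + 7)/2**s + 5*(s + 3)*(2*s + 5)*(2*s + 7)/2**s)/(8*(s + 2)*(s + 3)*(2*s + 5)*(2*s + 7))
  Re(s) > -2

f breaks at 1/2, 3/2, 2 into 4 integrals to sum
the [0, 1/2) slice contributes ∫ 5*t**2/2·t^(s-1) dt
∫ 5*t**(7/2)·t^(s-1) over [1/2, 3/2)
the [3/2, 2) slice contributes ∫ 3*t**3·t^(s-1) dt
∫ 6*t**(5/2)·t^(s-1) over [2, 3)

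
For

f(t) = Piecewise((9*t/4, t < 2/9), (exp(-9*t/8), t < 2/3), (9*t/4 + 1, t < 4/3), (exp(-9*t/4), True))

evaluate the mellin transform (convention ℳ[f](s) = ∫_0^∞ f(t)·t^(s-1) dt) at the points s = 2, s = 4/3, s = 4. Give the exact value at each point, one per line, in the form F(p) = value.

F(2) = -112*exp(-3/4)/81 + 64*exp(-3)/81 + 80*exp(-1/4)/81 + 542/243
F(4/3) = 6**(1/3)*(-117*3**(1/3) - 112*2**(2/3)*uppergamma(4/3, 3/4) + 56*2**(1/3)*uppergamma(4/3, 3) + 6 + 112*2**(2/3)*uppergamma(4/3, 1/4) + 342*6**(1/3))/378
F(4) = -17216*exp(-3/4)/2187 + 6656*exp(-3)/2187 + 84572/32805 + 31552*exp(-1/4)/6561

invert the common scale on t to get 9*t/2 on [0, 1/9); exp(-9*t/4) on [1/9, 1/3); 9*t/2 + 1 on [1/3, 2/3); …
undo the common scale on t: 3*t/2 on [0, 1/3); exp(-3*t/4) on [1/3, 1); 3*t/2 + 1 on [1, 2); …
reversing the common scale on t: t on [0, 1/2); exp(-t/2) on [1/2, 3/2); t + 1 on [3/2, 3); …
f breaks at 2/9, 2/3, 4/3 into 4 integrals to sum
∫ 9*t/4·t^(s-1) over [0, 2/9)
between 2/9 and 2/3 the integrand is exp(-9*t/8)·t^(s-1)
the [2/3, 4/3) slice contributes ∫ (9*t/4 + 1)·t^(s-1) dt
the [4/3, ∞) slice contributes ∫ exp(-9*t/4)·t^(s-1) dt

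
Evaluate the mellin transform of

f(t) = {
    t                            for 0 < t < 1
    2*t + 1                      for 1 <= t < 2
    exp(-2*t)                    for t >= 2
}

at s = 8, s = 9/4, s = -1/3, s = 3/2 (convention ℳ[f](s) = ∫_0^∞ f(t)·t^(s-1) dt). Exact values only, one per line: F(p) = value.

along the cuts 1, 2, ℳ[f](s) splits into 3 integrals
on [0, 1): add ∫ t·t^(s-1) dt
on [1, 2) integrate f = (2*t + 1) against the kernel
for t in [2, ∞): the term is ∫ exp(-2*t)·t^(s-1)

F(8) = 16319*exp(-4)/16 + 3493/24
F(9/4) = -88/117 + 2**(3/4)*uppergamma(9/4, 4)/8 + 784*2**(1/4)/117
F(-1/3) = 2**(1/3)*uppergamma(-1/3, 4) + 3/2 + 3*2**(2/3)/2
F(3/2) = -16/15 + sqrt(2)*sqrt(pi)*erfc(2)/8 + sqrt(2)*exp(-4)/2 + 68*sqrt(2)/15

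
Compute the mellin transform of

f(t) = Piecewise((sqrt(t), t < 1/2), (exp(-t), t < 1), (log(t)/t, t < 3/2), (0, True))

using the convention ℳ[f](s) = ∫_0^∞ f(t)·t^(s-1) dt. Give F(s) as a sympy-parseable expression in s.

treat the 3 regions marked off by 1/2, 1 separately and sum
on [0, 1/2) integrate f = sqrt(t) against the kernel
piece [1/2, 1): integrate exp(-t) against the kernel
[1, 3/2) adds the kernel integral of log(t)/t

(3*2**s*(2*s + 1)*(s**2 - 2*s + 1)*uppergamma(s, 1/2) - 3*2**s*(2*s + 1)*(s**2 - 2*s + 1)*uppergamma(s, 1) + 3*2**s*(2*s + 1) + 3**s*s*(2*s + 1)*(-2*log(2) + 2*log(3)) - 2*3**s*(2*s + 1) + 3**s*(2*s + 1)*(-2*log(3) + 2*log(2)) + 3*sqrt(2)*(s**2 - 2*s + 1))/(3*2**s*(2*s + 1)*(s**2 - 2*s + 1))
  Re(s) > -1/2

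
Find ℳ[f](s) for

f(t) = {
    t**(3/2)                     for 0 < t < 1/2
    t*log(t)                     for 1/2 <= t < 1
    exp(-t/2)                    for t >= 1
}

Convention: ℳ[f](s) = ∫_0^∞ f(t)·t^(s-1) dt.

cuts at 1/2, 1: linearity sums the 3 kernel integrals
on [0, 1/2): add ∫ t**(3/2)·t^(s-1) dt
over [1/2, 1), the kernel integral of t*log(t) enters the sum
segment [1, ∞) carries exp(-t/2); integrate it

(2*2**(2*s)*(2*s + 3)*(s**2 + 2*s + 1)*uppergamma(s, 1/2) - 2*2**s*(2*s + 3) + s*(2*s + 3)*log(2) + 2*s + (2*s + 3)*log(2) + sqrt(2)*(s**2 + 2*s + 1) + 3)/(2*2**s*(2*s + 3)*(s**2 + 2*s + 1))
  Re(s) > -3/2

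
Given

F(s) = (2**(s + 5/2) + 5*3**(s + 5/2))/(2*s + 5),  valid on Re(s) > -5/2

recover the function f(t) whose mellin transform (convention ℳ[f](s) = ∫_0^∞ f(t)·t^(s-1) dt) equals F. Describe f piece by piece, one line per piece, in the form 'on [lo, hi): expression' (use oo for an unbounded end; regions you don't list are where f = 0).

split f at 2: ℳ[f](s) collects 2 kernel integrals
the [0, 2) slice contributes ∫ 3*t**(5/2)·t^(s-1) dt
over [2, 3), the kernel integral of 5*t**(5/2)/2 enters the sum

on [0, 2): 3*t**(5/2)
on [2, 3): 5*t**(5/2)/2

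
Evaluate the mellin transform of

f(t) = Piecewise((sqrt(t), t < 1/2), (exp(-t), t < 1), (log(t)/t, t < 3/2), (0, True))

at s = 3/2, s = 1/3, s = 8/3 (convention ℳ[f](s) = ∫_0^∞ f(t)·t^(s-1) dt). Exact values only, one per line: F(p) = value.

F(3/2) = -2*sqrt(6) - exp(-1) - sqrt(pi)*erfc(1)/2 + sqrt(pi)*erfc(sqrt(2)/2)/2 + sqrt(2)*exp(-1/2)/2 + exp(-3/2)*log(3**(8*sqrt(6)*exp(3/2))/2**(8*sqrt(6)*exp(3/2)))/8 + 33/8
F(1/3) = -3*2**(2/3)*3**(1/3)/4 + log(2**(2**(2/3)*3**(1/3)/2)/3**(2**(2/3)*3**(1/3)/2)) - uppergamma(1/3, 1) + uppergamma(1/3, 1/2) + 3*2**(1/6)/5 + 9/4
F(8/3) = -uppergamma(8/3, 1) - 27*2**(1/3)*3**(2/3)/100 + 3*2**(5/6)/152 + 9/25 + log(3**(9*2**(1/3)*3**(2/3)/20)/2**(9*2**(1/3)*3**(2/3)/20)) + uppergamma(8/3, 1/2)

slice at 1/2, 1, transform all 3 pieces, and sum them
between 0 and 1/2 the integrand is sqrt(t)·t^(s-1)
on [1/2, 1) integrate f = exp(-t) against the kernel
on [1, 3/2) integrate f = log(t)/t against the kernel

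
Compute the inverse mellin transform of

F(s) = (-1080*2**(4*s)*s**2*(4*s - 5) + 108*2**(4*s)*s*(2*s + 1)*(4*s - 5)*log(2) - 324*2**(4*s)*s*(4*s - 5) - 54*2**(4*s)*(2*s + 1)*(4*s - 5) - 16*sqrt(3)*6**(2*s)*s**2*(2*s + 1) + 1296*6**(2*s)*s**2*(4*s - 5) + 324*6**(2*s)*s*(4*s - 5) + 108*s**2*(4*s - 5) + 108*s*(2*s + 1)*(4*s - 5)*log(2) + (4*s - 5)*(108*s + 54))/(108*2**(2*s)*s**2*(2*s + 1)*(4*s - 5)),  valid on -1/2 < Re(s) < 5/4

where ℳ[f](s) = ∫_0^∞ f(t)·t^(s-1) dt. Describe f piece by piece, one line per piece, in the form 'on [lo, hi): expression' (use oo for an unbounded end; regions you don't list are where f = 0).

on [0, 1/4): sqrt(t)
on [1/4, 4): log(sqrt(t))
on [4, 9): sqrt(t) + 3
on [9, oo): t**(-5/4)

remove the power substitution first: t on [0, 1/2); log(t) on [1/2, 2); t + 3 on [2, 3); …
linearity at 1/4, 4, 9 turns ℳ[f](s) into 4 summed integrals
on [0, 1/4) integrate f = sqrt(t) against the kernel
on [1/4, 4) integrate f = log(sqrt(t)) against the kernel
∫ (sqrt(t) + 3)·t^(s-1) over [4, 9)
∫ t**(-5/4)·t^(s-1) over [9, ∞)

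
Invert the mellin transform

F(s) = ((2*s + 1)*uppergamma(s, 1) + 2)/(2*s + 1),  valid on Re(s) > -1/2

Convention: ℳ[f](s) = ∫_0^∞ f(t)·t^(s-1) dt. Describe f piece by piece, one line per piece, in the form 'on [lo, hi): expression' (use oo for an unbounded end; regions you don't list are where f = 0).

the 2 pieces separated at 1 each add one integral
segment 0 to 1 holds sqrt(t); add its integral
between 1 and ∞ the integrand is exp(-t)·t^(s-1)

on [0, 1): sqrt(t)
on [1, oo): exp(-t)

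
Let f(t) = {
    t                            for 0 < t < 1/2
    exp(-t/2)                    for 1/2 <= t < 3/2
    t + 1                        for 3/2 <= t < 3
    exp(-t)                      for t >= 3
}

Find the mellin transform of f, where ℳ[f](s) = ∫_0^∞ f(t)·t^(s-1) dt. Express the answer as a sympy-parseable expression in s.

slice at 1/2, 3/2, 3, transform all 4 pieces, and sum them
the [0, 1/2) slice contributes ∫ t·t^(s-1) dt
between 1/2 and 3/2 the integrand is exp(-t/2)·t^(s-1)
over [3/2, 3), the kernel integral of (t + 1) enters the sum
segment 3 to ∞ holds exp(-t); add its integral

(2*2**s*s*(s + 1)*uppergamma(s, 3) - 5*3**s*s - 2*3**s + 2*4**s*s*(s + 1)*uppergamma(s, 1/4) - 2*4**s*s*(s + 1)*uppergamma(s, 3/4) + 8*6**s*s + 2*6**s + s)/(2*2**s*s*(s + 1))
  Re(s) > -1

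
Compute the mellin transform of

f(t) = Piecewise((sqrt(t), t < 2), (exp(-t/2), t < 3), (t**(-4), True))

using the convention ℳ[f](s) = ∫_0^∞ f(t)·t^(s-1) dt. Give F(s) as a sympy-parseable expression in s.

(2**s*(s - 4)*(2*s + 1)*uppergamma(s, 1) - 2**s*(s - 4)*(2*s + 1)*uppergamma(s, 3/2) + 2*2**(s + 1/2)*(s - 4) - 3**s*(2*s + 1)/81)/((s - 4)*(2*s + 1))
  -1/2 < Re(s) < 4

integrate the 3 segments split at 2, 3, then add the results
for t in [0, 2): the term is ∫ sqrt(t)·t^(s-1)
the [2, 3) slice contributes ∫ exp(-t/2)·t^(s-1) dt
segment 3 to ∞ holds t**(-4); add its integral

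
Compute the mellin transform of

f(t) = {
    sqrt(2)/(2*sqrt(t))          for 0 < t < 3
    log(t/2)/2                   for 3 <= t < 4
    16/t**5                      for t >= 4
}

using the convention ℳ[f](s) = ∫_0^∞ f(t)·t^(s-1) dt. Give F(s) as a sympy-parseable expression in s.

(32*2**(2*s - 2)*(s - 5)*(s - 1)*(2*s - 1)*log(2) - 32*2**(2*s - 2)*(s - 5)*(2*s - 1) + 32*2**(2*s - 2)*(s - 5)*(2*s - 1)*log(2) - 2**(2*s - 2)*(2*s - 1)*(2*s + (s - 1)**2 - 1) - 24*3**(s - 1)*(s - 5)*(s - 1)*(2*s - 1)*log(3) + 24*3**(s - 1)*(s - 5)*(s - 1)*(2*s - 1)*log(2) - 24*3**(s - 1)*(s - 5)*(2*s - 1)*log(3) + 24*3**(s - 1)*(s - 5)*(2*s - 1)*log(2) + 24*3**(s - 1)*(s - 5)*(2*s - 1) + 16*3**(s - 1)*sqrt(6)*(s - 5)*(2*s + (s - 1)**2 - 1))/(16*(s - 5)*(2*s - 1)*(2*s + (s - 1)**2 - 1))
  1/2 < Re(s) < 5

strip the shared t-power: sqrt(2)*sqrt(t)/2 on [0, 3); t*log(t/2)/2 on [3, 4); 16/t**4 on [4, ∞)
remove the common scale on t first: sqrt(t) on [0, 3/2); t*log(t) on [3/2, 2); t**(-4) on [2, ∞)
decompose at 3, 4; ℳ[f](s) sums the 3 pieces' integrals
on [0, 3) integrate f = sqrt(2)/(2*sqrt(t)) against the kernel
segment [3, 4) carries log(t/2)/2; integrate it
over [4, ∞), the kernel integral of 16/t**5 enters the sum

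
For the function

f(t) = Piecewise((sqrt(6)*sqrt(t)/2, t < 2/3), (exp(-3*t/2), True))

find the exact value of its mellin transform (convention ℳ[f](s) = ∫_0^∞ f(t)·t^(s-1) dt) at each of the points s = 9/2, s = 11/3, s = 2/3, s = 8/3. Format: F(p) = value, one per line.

remove the common scale on t first: sqrt(t) on [0, 1); exp(-t) on [1, ∞)
the 2 pieces separated at 2/3 each add one integral
piece [0, 2/3): integrate sqrt(6)*sqrt(t)/2 against the kernel
the [2/3, ∞) slice contributes ∫ exp(-3*t/2)·t^(s-1) dt

F(9/2) = sqrt(6)*(E*(16 + 525*sqrt(pi)*erfc(1)) + 2110)*exp(-1)/1215
F(11/3) = 8*12**(1/3)*(6 + 25*uppergamma(11/3, 1))/2025
F(2/3) = 12**(1/3)*(7*uppergamma(2/3, 1) + 6)/21
F(8/3) = 4*12**(1/3)*(6 + 19*uppergamma(8/3, 1))/513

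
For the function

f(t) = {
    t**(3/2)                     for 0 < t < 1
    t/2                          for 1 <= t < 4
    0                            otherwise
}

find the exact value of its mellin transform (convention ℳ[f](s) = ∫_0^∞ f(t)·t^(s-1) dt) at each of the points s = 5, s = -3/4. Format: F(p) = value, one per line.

peel off the shared t-power: t on [0, 1); sqrt(t)/2 on [1, 4)
invert the power substitution to get t**2 on [0, 1); t/2 on [1, 2)
reversing the shared t-power: t on [0, 1); 1/2 on [1, 2)
split f at 1: ℳ[f](s) collects 2 kernel integrals
over [0, 1), the kernel integral of t**(3/2) enters the sum
[1, 4) adds the kernel integral of t/2

F(5) = 17753/52
F(-3/4) = -2/3 + 2*sqrt(2)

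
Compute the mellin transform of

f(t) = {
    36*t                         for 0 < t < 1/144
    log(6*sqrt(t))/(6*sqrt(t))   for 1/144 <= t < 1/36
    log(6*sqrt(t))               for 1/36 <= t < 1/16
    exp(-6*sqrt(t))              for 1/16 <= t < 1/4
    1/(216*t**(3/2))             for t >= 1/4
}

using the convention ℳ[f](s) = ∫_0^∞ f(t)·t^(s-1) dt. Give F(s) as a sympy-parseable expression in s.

undo the power substitution: 36*t**2 on [0, 1/12); log(6*t)/(6*t) on [1/12, 1/6); log(6*t) on [1/6, 1/4); …
undo the common scale on t: 4*t**2 on [0, 1/4); log(2*t)/(2*t) on [1/4, 1/2); log(2*t) on [1/2, 3/4); …
undo the common scale on t: t**2 on [0, 1/2); log(t)/t on [1/2, 1); log(t) on [1, 3/2); …
split f at 1/144, 1/36, 1/16, 1/4: ℳ[f](s) collects 5 kernel integrals
∫ over [0, 1/144) of 36*t·t^(s-1) joins the sum
for t in [1/144, 1/36): the term is ∫ log(6*sqrt(t))/(6*sqrt(t))·t^(s-1)
segment 1/36 to 1/16 holds log(6*sqrt(t)); add its integral
segment 1/16 to 1/4 holds exp(-6*sqrt(t)); add its integral
piece [1/4, ∞): integrate 1/(216*t**(3/2)) against the kernel

(432*2**(2*s)*s**2*(2*s - 3)*(2*s + 2)*(4*s**2 - 4*s + 1)*uppergamma(2*s, 3/2) - 432*2**(2*s)*s**2*(2*s - 3)*(2*s + 2)*(4*s**2 - 4*s + 1)*uppergamma(2*s, 3) - 432*2**(2*s)*s**2*(2*s - 3)*(2*s + 2) + 108*2**(2*s)*(2*s - 3)*(2*s + 2)*(4*s**2 - 4*s + 1) - 216*3**(2*s)*s*(2*s - 3)*(2*s + 2)*(4*s**2 - 4*s + 1)*log(2) + 216*3**(2*s)*s*(2*s - 3)*(2*s + 2)*(4*s**2 - 4*s + 1)*log(3) - 108*3**(2*s)*(2*s - 3)*(2*s + 2)*(4*s**2 - 4*s + 1) - 16*6**(2*s)*s**2*(2*s + 2)*(4*s**2 - 4*s + 1) + 1728*s**3*(2*s - 3)*(2*s + 2)*log(2) - 864*s**2*(2*s - 3)*(2*s + 2)*log(2) + 864*s**2*(2*s - 3)*(2*s + 2) + 108*s**2*(2*s - 3)*(4*s**2 - 4*s + 1))/(216*2**(4*s)*3**(2*s)*s**2*(2*s - 3)*(2*s + 2)*(4*s**2 - 4*s + 1))
  -1 < Re(s) < 3/2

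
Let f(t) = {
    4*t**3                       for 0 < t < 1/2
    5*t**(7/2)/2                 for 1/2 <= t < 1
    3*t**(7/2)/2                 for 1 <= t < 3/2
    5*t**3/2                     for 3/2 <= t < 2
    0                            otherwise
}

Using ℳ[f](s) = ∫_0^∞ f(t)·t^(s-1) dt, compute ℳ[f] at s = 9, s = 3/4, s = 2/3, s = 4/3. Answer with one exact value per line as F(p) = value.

F(9) = -sqrt(2)/40960 + 1594323*sqrt(6)/204800 + 2030918683/2457600
F(3/4) = -9*2**(1/4)*3**(3/4)/8 + 2**(1/4)/15 + 4/17 + 243*2**(3/4)*3**(1/4)/272 + 4337*2**(3/4)/816
F(2/3) = -405*2**(1/3)*3**(2/3)/352 - 3*2**(5/6)/160 + 3*2**(1/3)/44 + 6/25 + 729*2**(5/6)*3**(1/6)/800 + 60*2**(2/3)/11
F(4/3) = -1215*2**(2/3)*3**(1/3)/832 - 15*2**(1/6)/928 + 3*2**(2/3)/104 + 6/29 + 729*2**(1/6)*3**(5/6)/928 + 120*2**(1/3)/13

integrate the 4 segments split at 1/2, 1, 3/2, then add the results
segment [0, 1/2) carries 4*t**3; integrate it
segment 1/2 to 1 holds 5*t**(7/2)/2; add its integral
∫ over [1, 3/2) of 3*t**(7/2)/2·t^(s-1) joins the sum
for t in [3/2, 2): the term is ∫ 5*t**3/2·t^(s-1)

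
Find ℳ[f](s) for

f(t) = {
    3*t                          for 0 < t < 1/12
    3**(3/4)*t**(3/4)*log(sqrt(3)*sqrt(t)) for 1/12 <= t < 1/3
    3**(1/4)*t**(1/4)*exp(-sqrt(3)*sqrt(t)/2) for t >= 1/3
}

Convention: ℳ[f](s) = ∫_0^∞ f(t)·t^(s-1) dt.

2**(-2*s - 5/2)*(2**(2*s + 11/2)*(-s - 1) + 2**(4*s + 4)*(s + 1)*(16*s + (4*s + 1)**2 + 8)*uppergamma(2*s + 1/2, 1/2) + 16*s + 8*(s + 1)*(4*s + 1)*log(2) + 16*(s + 1)*log(2) + sqrt(2)*(16*s + (4*s + 1)**2 + 8) + 16)/(3**s*(s + 1)*(16*s + (4*s + 1)**2 + 8))
  Re(s) > -1

invert the common scale on t to get t on [0, 1/4); t**(3/4)*log(sqrt(t)) on [1/4, 1); t**(1/4)*exp(-sqrt(t)/2) on [1, ∞)
strip the power substitution: t**2 on [0, 1/2); t**(3/2)*log(t) on [1/2, 1); sqrt(t)*exp(-t/2) on [1, ∞)
remove the shared t-power first: t**(3/2) on [0, 1/2); t*log(t) on [1/2, 1); exp(-t/2) on [1, ∞)
breakpoints 1/12, 1/3: one integral from each of the 3 segments
segment [0, 1/12) carries 3*t; integrate it
segment [1/12, 1/3) carries 3**(3/4)*t**(3/4)*log(sqrt(3)*sqrt(t)); integrate it
piece [1/3, ∞): integrate 3**(1/4)*t**(1/4)*exp(-sqrt(3)*sqrt(t)/2) against the kernel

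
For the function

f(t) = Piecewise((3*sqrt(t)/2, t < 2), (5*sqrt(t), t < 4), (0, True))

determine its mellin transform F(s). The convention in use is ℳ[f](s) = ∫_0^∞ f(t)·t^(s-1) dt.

(20*2**(2*s) - 7*2**(s + 1/2))/(2*s + 1)
  Re(s) > -1/2

linearity at 2 turns ℳ[f](s) into 2 summed integrals
segment 0 to 2 holds 3*sqrt(t)/2; add its integral
between 2 and 4 the integrand is 5*sqrt(t)·t^(s-1)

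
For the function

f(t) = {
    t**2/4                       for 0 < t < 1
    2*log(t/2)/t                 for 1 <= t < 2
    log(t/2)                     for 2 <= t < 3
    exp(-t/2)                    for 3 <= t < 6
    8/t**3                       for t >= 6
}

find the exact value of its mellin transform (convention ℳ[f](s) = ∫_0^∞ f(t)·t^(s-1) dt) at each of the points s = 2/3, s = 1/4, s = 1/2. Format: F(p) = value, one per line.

reversing the common scale on t: t**2 on [0, 1/2); log(t)/t on [1/2, 1); log(t) on [1, 3/2); …
cuts at 1, 2, 3, 6: linearity sums the 5 kernel integrals
for t in [0, 1): the term is ∫ t**2/4·t^(s-1)
∫ 2*log(t/2)/t·t^(s-1) over [1, 2)
piece [2, 3): integrate log(t/2) against the kernel
[3, 6) adds the kernel integral of exp(-t/2)
segment [6, ∞) carries 8/t**3; integrate it

F(2/3) = -27*2**(2/3)/4 - 9*3**(2/3)/4 + log(2**(-6 - 3*3**(2/3)/2)*3**(3*3**(2/3)/2)) - 2**(2/3)*uppergamma(2/3, 3) + 6**(2/3)/63 + 2**(2/3)*uppergamma(2/3, 3/2) + 579/32
F(1/4) = -16*3**(1/4) - 2**(1/4)*uppergamma(1/4, 3) + 4*6**(1/4)/297 + 2**(1/4)*uppergamma(1/4, 3/2) + log(2**(-4*3**(1/4) - 8/3)*3**(4*3**(1/4))) + 11/3 + 128*2**(1/4)/9
F(1/2) = -4*sqrt(3) + log(2**(-4 - 2*sqrt(3))*3**(2*sqrt(3))) - sqrt(2)*sqrt(pi)*erfc(sqrt(3)) + 2*sqrt(6)/135 + sqrt(2)*sqrt(pi)*erfc(sqrt(6)/2) + 81/10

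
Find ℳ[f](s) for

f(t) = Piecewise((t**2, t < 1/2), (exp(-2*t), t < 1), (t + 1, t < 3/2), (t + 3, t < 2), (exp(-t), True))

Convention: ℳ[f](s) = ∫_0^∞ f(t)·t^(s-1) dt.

(20*2**(2*s)*s*(s + 2) + 12*2**(2*s)*(s + 2) + 4*2**s*s*(s + 1)*(s + 2)*uppergamma(s, 2) - 8*2**s*s*(s + 2) - 4*2**s*(s + 2) - 8*3**s*s*(s + 2) - 8*3**s*(s + 2) + 4*s*(s + 1)*(s + 2)*uppergamma(s, 1) - 4*s*(s + 1)*(s + 2)*uppergamma(s, 2) + s*(s + 1))/(4*2**s*s*(s + 1)*(s + 2))
  Re(s) > -2

treat the 5 regions marked off by 1/2, 1, 3/2, 2 separately and sum
on [0, 1/2) integrate f = t**2 against the kernel
∫ over [1/2, 1) of exp(-2*t)·t^(s-1) joins the sum
on [1, 3/2): add ∫ (t + 1)·t^(s-1) dt
over [3/2, 2), the kernel integral of (t + 3) enters the sum
on [2, ∞): add ∫ exp(-t)·t^(s-1) dt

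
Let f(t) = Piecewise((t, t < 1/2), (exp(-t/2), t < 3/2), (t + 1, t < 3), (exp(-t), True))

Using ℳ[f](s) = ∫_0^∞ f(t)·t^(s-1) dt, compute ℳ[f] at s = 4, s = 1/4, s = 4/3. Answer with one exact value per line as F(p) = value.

breakpoints 1/2, 3/2, 3: one integral from each of the 4 segments
segment 0 to 1/2 holds t; add its integral
∫ over [1/2, 3/2) of exp(-t/2)·t^(s-1) joins the sum
between 3/2 and 3 the integrand is (t + 1)·t^(s-1)
∫ exp(-t)·t^(s-1) over [3, ∞)

F(4) = -807*exp(-3/4)/4 + 78*exp(-3) + 21143/320 + 493*exp(-1/4)/4
F(1/4) = -13*2**(3/4)*3**(1/4)/5 - 2**(1/4)*uppergamma(1/4, 3/4) + uppergamma(1/4, 3) + 2**(3/4)/5 + 2**(1/4)*uppergamma(1/4, 1/4) + 32*3**(1/4)/5
F(4/3) = 2**(2/3)*(-117*3**(1/3) - 112*2**(2/3)*uppergamma(4/3, 3/4) + 56*2**(1/3)*uppergamma(4/3, 3) + 6 + 112*2**(2/3)*uppergamma(4/3, 1/4) + 342*6**(1/3))/112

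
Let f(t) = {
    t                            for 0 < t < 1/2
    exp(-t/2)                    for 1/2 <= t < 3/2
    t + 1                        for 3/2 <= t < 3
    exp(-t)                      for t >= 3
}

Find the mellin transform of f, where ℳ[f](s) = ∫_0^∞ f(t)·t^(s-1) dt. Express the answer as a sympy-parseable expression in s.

treat the 4 regions marked off by 1/2, 3/2, 3 separately and sum
the [0, 1/2) slice contributes ∫ t·t^(s-1) dt
piece [1/2, 3/2): integrate exp(-t/2) against the kernel
segment 3/2 to 3 holds (t + 1); add its integral
∫ exp(-t)·t^(s-1) over [3, ∞)

(2*2**s*s*(s + 1)*uppergamma(s, 3) - 5*3**s*s - 2*3**s + 2*4**s*s*(s + 1)*uppergamma(s, 1/4) - 2*4**s*s*(s + 1)*uppergamma(s, 3/4) + 8*6**s*s + 2*6**s + s)/(2*2**s*s*(s + 1))
  Re(s) > -1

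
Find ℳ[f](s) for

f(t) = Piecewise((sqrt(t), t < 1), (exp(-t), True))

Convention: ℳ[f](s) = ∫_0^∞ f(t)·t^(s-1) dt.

((2*s + 1)*uppergamma(s, 1) + 2)/(2*s + 1)
  Re(s) > -1/2

split f at 1: ℳ[f](s) collects 2 kernel integrals
∫ sqrt(t)·t^(s-1) over [0, 1)
on [1, ∞): add ∫ exp(-t)·t^(s-1) dt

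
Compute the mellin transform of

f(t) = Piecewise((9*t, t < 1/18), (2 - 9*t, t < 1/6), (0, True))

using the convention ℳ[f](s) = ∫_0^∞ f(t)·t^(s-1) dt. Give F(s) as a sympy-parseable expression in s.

reversing the common scale on t: 3*t on [0, 1/6); 2 - 3*t on [1/6, 1/2)
reversing the common scale on t: t on [0, 1/2); 2 - t on [1/2, 3/2)
f breaks at 1/18 into 2 integrals to sum
on [0, 1/18): add ∫ 9*t·t^(s-1) dt
the [1/18, 1/6) slice contributes ∫ (2 - 9*t)·t^(s-1) dt

(3**s*s/2 + 2*3**s - s - 2)/(18**s*s*(s + 1))
  Re(s) > -1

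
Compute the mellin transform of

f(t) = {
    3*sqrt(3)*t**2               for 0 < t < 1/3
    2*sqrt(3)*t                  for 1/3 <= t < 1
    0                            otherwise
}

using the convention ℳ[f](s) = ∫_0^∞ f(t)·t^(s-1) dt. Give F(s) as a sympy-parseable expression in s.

the shared t-power comes off first: 3*sqrt(3)*t**(3/2) on [0, 1/3); 2*sqrt(3)*sqrt(t) on [1/3, 1)
the common scale on t comes off first: 2*sqrt(2)*t**(3/2) on [0, 1/2); 2*sqrt(2)*sqrt(t) on [1/2, 3/2)
undo the common scale on t: t**(3/2) on [0, 1); 2*sqrt(t) on [1, 3)
along the cuts 1/3, ℳ[f](s) splits into 2 integrals
for t in [0, 1/3): the term is ∫ 3*sqrt(3)*t**2·t^(s-1)
piece [1/3, 1): integrate 2*sqrt(3)*t against the kernel

3**(1/2 - s)*(6*3**s*(s + 2) - s - 3)/(3*(s + 1)*(s + 2))
  Re(s) > -2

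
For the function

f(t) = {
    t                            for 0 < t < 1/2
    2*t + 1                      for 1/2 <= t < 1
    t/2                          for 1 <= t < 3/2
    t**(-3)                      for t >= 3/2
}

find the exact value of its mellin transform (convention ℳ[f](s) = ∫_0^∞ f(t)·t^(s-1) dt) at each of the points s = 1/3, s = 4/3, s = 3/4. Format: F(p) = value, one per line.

breakpoints 1/2, 1, 3/2: one integral from each of the 4 segments
the [0, 1/2) slice contributes ∫ t·t^(s-1) dt
over [1/2, 1), the kernel integral of (2*t + 1) enters the sum
segment [1, 3/2) carries t/2; integrate it
over [3/2, ∞), the kernel integral of t**(-3) enters the sum

F(1/3) = 2**(2/3)*(-486 + 97*3**(1/3) + 594*2**(1/3))/288
F(4/3) = 2**(2/3)*(-405 + 629*3**(1/3) + 1170*2**(1/3))/1680
F(3/4) = 2**(1/4)*(-2754 + 953*3**(3/4) + 3726*2**(3/4))/3402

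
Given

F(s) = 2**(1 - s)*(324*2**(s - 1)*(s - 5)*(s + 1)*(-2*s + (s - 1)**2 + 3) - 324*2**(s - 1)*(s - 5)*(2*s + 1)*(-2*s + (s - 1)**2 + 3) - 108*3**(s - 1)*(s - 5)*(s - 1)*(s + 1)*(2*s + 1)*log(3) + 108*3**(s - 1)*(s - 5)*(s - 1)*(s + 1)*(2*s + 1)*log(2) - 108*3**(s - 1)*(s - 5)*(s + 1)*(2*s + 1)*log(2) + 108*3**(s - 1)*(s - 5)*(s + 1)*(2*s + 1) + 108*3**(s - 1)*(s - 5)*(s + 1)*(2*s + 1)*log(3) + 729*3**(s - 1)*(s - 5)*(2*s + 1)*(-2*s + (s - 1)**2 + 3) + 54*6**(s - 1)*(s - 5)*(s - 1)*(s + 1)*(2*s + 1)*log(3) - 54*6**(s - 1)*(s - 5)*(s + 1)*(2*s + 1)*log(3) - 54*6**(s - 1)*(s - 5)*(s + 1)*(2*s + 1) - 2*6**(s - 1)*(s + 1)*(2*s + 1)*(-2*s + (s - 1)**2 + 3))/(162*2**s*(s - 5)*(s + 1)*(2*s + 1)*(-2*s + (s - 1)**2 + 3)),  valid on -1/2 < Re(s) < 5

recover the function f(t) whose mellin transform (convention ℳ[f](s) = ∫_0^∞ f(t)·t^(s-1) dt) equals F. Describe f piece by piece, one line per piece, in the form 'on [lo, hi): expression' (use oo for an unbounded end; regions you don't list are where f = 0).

reversing the common scale on t: sqrt(t) on [0, 1); 2*t on [1, 3/2); log(t)/t**2 on [3/2, 3); …
the shared t-power comes off first: t**(3/2) on [0, 1); 2*t**2 on [1, 3/2); log(t)/t on [3/2, 3); …
breakpoints 1/2, 3/4, 3/2: one integral from each of the 4 segments
for t in [0, 1/2): the term is ∫ sqrt(2)*sqrt(t)·t^(s-1)
on [1/2, 3/4) integrate f = 4*t against the kernel
segment 3/4 to 3/2 holds log(2*t)/(4*t**2); add its integral
over [3/2, ∞), the kernel integral of 1/(32*t**5) enters the sum

on [0, 1/2): sqrt(2)*sqrt(t)
on [1/2, 3/4): 4*t
on [3/4, 3/2): log(2*t)/(4*t**2)
on [3/2, oo): 1/(32*t**5)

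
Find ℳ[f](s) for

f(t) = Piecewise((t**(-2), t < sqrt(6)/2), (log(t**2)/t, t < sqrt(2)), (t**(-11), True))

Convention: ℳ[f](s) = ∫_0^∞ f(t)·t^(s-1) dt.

2**(3/2 - s/2)*(32*2**(s - 3)*(s/2 - 11/2)*(s/2 - 3/2)*(s - 2)*log(2) - 32*2**(s - 3)*(s/2 - 11/2)*(s - 2) + 32*2**(s - 3)*(s/2 - 11/2)*(s - 2)*log(2) - 2**(s - 3)*(s - 2)*(s + (s/2 - 3/2)**2 - 2) - 24*3**(s/2 - 3/2)*(s/2 - 11/2)*(s/2 - 3/2)*(s - 2)*log(3) + 24*3**(s/2 - 3/2)*(s/2 - 11/2)*(s/2 - 3/2)*(s - 2)*log(2) - 24*3**(s/2 - 3/2)*(s/2 - 11/2)*(s - 2)*log(3) + 24*3**(s/2 - 3/2)*(s/2 - 11/2)*(s - 2)*log(2) + 24*3**(s/2 - 3/2)*(s/2 - 11/2)*(s - 2) + 16*3**(s/2 - 3/2)*sqrt(6)*(s/2 - 11/2)*(s + (s/2 - 3/2)**2 - 2))/(32*(s/2 - 11/2)*(s - 2)*(s + (s/2 - 3/2)**2 - 2))
  2 < Re(s) < 11

undo the shared t-power: 1/t on [0, sqrt(6)/2); log(t**2) on [sqrt(6)/2, sqrt(2)); t**(-10) on [sqrt(2), ∞)
strip the power substitution: 1/sqrt(t) on [0, 3/2); log(t) on [3/2, 2); t**(-5) on [2, ∞)
undo the shared t-power: sqrt(t) on [0, 3/2); t*log(t) on [3/2, 2); t**(-4) on [2, ∞)
decompose at sqrt(6)/2, sqrt(2); ℳ[f](s) sums the 3 pieces' integrals
over [0, sqrt(6)/2), the kernel integral of t**(-2) enters the sum
between sqrt(6)/2 and sqrt(2) the integrand is log(t**2)/t·t^(s-1)
segment [sqrt(2), ∞) carries t**(-11); integrate it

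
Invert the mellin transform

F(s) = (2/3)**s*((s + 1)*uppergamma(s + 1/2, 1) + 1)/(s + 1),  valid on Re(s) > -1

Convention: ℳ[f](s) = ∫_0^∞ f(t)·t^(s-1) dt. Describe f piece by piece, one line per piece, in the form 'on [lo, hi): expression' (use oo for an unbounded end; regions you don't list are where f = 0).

back out the common scale on t: t on [0, 1); sqrt(t)*exp(-t) on [1, ∞)
peel off the shared t-power: sqrt(t) on [0, 1); exp(-t) on [1, ∞)
along the cuts 2/3, ℳ[f](s) splits into 2 integrals
over [0, 2/3), the kernel integral of 3*t/2 enters the sum
on [2/3, ∞): add ∫ sqrt(6)*sqrt(t)*exp(-3*t/2)/2·t^(s-1) dt

on [0, 2/3): 3*t/2
on [2/3, oo): sqrt(6)*sqrt(t)*exp(-3*t/2)/2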